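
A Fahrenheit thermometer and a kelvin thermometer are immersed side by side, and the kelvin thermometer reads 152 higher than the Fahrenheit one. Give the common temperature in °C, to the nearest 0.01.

Let x be the Fahrenheit reading; then the kelvin reading is 5/9·x + 255.372.
(5/9·x + 255.372) - x = 152  ⇒  (-4/9)·x = -103.372  ⇒  x = 232.5875°F.
In Celsius: (232.5875 - 32) × 5/9 = 111.44°C.

111.44°C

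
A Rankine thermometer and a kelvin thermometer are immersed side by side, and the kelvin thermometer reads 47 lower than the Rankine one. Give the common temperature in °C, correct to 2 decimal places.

-214.40°C

Let x be the Rankine reading; then the kelvin reading is 5/9·x.
(5/9·x) - x = -47  ⇒  (-4/9)·x = -47  ⇒  x = 105.7500°R.
In Celsius: (105.75 - 491.67) × 5/9 = -214.40°C.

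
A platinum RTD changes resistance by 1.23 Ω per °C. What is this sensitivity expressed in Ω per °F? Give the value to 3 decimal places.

0.683 Ω per °F

Since only a temperature interval is involved, the additive offset between the scales drops out.
A change of 1°F is a change of 5/9°C, so per °F the value is 1.23 × 5/9 = 0.683.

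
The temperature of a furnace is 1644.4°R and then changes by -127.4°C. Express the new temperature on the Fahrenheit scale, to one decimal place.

955.4°F

Initial temperature in Celsius: (1644.4 - 491.67) × 5/9 = 640.4056°C.
Final Celsius temperature: 640.4056 - 127.4000 = 513.0056°C.
In Fahrenheit: 513.0056 × 1.8 + 32 = 955.4°F.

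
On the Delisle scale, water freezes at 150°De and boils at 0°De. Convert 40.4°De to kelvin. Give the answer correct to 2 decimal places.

Linear interpolation between the fixed points: C = (40.4 - 150) × 100 / (0 - 150) = 73.0667°C.
Then 73.0667 + 273.15 = 346.22 K.

346.22 K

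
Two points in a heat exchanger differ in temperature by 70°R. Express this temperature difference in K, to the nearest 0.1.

Only the scale ratio 5/9 matters for a change in temperature.
70 × 5/9 = 38.9.

38.9 K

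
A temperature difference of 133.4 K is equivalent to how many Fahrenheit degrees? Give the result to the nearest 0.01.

240.12°F

For a temperature interval the offset drops out; only the factor 1.8 applies.
133.4 × 1.8 = 240.12.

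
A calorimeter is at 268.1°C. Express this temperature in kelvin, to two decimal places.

541.25 K

In kelvin: 268.1000 + 273.15 = 541.25 K.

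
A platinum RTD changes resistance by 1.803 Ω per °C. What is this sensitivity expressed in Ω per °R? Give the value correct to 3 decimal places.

Since only a temperature interval is involved, the additive offset between the scales drops out.
A change of 1°R is a change of 5/9°C, so per °R the value is 1.803 × 5/9 = 1.002.

1.002 Ω per °R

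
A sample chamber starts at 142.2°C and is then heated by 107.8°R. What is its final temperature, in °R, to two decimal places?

855.43°R

The 107.8°R change is an interval, so only the factor 5/9 applies: +107.8 × 5/9 = +59.8889°C.
Final Celsius temperature: 142.2000 + 59.8889 = 202.0889°C.
In Rankine: 202.0889 × 1.8 + 491.67 = 855.43°R.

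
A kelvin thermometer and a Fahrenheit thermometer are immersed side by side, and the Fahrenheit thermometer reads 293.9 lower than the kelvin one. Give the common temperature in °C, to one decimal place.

-65.9°C

Let x be the kelvin reading; then the Fahrenheit reading is 1.8·x - 459.67.
(1.8·x - 459.67) - x = -293.9  ⇒  (0.8)·x = 165.77  ⇒  x = 207.2125 K.
In Celsius: 207.2125 - 273.15 = -65.9°C.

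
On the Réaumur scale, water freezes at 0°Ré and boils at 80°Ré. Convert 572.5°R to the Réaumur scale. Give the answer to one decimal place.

First in Celsius: (572.5 - 491.67) × 5/9 = 44.9056°C.
Linearly onto the Réaumur scale: 0 + (44.9056 / 100) × (80 - 0) = 35.9°Ré.

35.9°Ré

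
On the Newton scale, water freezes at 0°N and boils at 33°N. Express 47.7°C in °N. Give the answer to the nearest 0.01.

Linearly onto the Newton scale: 0 + (47.7000 / 100) × (33 - 0) = 15.74°N.

15.74°N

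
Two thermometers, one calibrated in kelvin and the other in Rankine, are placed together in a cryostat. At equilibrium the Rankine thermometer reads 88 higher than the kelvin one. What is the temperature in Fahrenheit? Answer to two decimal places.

Let x be the kelvin reading; then the Rankine reading is 1.8·x.
(1.8·x) - x = 88  ⇒  (0.8)·x = 88  ⇒  x = 110.0000 K.
In Celsius: 110 - 273.15 = -163.1500°C.
In Fahrenheit: -163.1500 × 1.8 + 32 = -261.67°F.

-261.67°F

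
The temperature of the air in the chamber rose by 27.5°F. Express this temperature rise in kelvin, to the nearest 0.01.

15.28 K

An interval of 1°F corresponds to 5/9 K.
27.5 × 5/9 = 15.28.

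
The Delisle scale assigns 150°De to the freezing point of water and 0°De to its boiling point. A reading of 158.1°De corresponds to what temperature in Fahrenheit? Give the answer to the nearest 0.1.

Linear interpolation between the fixed points: C = (158.1 - 150) × 100 / (0 - 150) = -5.4000°C.
Then -5.4000 × 1.8 + 32 = 22.3°F.

22.3°F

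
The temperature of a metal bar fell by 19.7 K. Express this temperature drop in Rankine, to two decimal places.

An interval of 1 K corresponds to 1.8°R.
19.7 × 1.8 = 35.46.

35.46°R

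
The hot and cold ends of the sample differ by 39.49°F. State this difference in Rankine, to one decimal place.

39.5°R

Fahrenheit and Rankine degrees are the same size, so the interval is unchanged: 39.5.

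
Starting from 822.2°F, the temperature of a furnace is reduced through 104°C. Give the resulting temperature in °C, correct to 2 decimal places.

Initial temperature in Celsius: (822.2 - 32) × 5/9 = 439.0000°C.
Final Celsius temperature: 439.0000 - 104.0000 = 335.0000°C.

335.00°C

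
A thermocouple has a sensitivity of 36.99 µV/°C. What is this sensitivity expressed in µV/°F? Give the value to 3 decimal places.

20.550 µV/°F

Since only a temperature interval is involved, the additive offset between the scales drops out.
A change of 1°F is a change of 5/9°C, so per °F the value is 36.99 × 5/9 = 20.550.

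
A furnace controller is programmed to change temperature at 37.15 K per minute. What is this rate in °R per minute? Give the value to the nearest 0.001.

66.870 °R/minute

Since only a temperature interval is involved, the additive offset between the scales drops out.
A change of 1 K is a change of 1.8°R, so 37.15 × 1.8 = 66.870.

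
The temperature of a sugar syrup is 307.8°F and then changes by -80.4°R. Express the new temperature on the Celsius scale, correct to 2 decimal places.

Initial temperature in Celsius: (307.8 - 32) × 5/9 = 153.2222°C.
The 80.4°R change is an interval, so only the factor 5/9 applies: -80.4 × 5/9 = -44.6667°C.
Final Celsius temperature: 153.2222 - 44.6667 = 108.5556°C.

108.56°C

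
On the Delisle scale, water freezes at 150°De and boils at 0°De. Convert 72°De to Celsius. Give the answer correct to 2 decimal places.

Linear interpolation between the fixed points: C = (72 - 150) × 100 / (0 - 150) = 52.0000°C.

52.00°C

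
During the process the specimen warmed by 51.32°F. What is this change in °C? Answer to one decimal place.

28.5°C

Only the scale ratio 5/9 matters for a change in temperature.
51.32 × 5/9 = 28.5.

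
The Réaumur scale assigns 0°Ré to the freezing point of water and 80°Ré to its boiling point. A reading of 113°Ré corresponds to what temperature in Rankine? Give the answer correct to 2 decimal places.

745.92°R

Linear interpolation between the fixed points: C = (113 - 0) × 100 / (80 - 0) = 141.2500°C.
Then 141.2500 × 1.8 + 491.67 = 745.92°R.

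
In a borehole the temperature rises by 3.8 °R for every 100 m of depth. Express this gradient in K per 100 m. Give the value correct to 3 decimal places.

Since only a temperature interval is involved, the additive offset between the scales drops out.
A change of 1°R is a change of 5/9 K, so 3.8 × 5/9 = 2.111.

2.111 K/100 m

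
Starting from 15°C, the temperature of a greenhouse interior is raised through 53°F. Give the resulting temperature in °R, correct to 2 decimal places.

The 53°F change is an interval, so only the factor 5/9 applies: +53 × 5/9 = +29.4444°C.
Final Celsius temperature: 15.0000 + 29.4444 = 44.4444°C.
In Rankine: 44.4444 × 1.8 + 491.67 = 571.67°R.

571.67°R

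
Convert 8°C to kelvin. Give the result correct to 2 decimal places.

281.15 K

In kelvin: 8.0000 + 273.15 = 281.15 K.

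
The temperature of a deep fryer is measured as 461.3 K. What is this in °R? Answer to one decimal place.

In Celsius: 461.3 - 273.15 = 188.1500°C.
In Rankine: 188.1500 × 1.8 + 491.67 = 830.3°R.

830.3°R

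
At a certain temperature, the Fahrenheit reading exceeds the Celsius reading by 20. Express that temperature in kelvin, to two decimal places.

Let x be the Fahrenheit reading; then the Celsius reading is 5/9·x - 17.7778.
(5/9·x - 17.7778) - x = -20  ⇒  (-4/9)·x = -20/9  ⇒  x = 5.0000°F.
In Celsius: (5 - 32) × 5/9 = -15.0000°C.
In kelvin: -15.0000 + 273.15 = 258.15 K.

258.15 K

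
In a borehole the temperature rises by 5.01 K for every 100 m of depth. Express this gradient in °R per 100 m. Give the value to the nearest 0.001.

Since only a temperature interval is involved, the additive offset between the scales drops out.
A change of 1 K is a change of 1.8°R, so 5.01 × 1.8 = 9.018.

9.018 °R/100 m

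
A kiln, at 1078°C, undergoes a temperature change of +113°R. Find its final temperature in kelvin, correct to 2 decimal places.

1413.93 K

The 113°R change is an interval, so only the factor 5/9 applies: +113 × 5/9 = +62.7778°C.
Final Celsius temperature: 1078.0000 + 62.7778 = 1140.7778°C.
In kelvin: 1140.7778 + 273.15 = 1413.93 K.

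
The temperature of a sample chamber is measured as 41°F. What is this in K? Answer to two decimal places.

278.15 K

In Celsius: (41 - 32) × 5/9 = 5.0000°C.
In kelvin: 5.0000 + 273.15 = 278.15 K.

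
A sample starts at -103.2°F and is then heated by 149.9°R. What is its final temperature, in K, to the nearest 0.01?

281.32 K

Initial temperature in Celsius: (-103.2 - 32) × 5/9 = -75.1111°C.
The 149.9°R change is an interval, so only the factor 5/9 applies: +149.9 × 5/9 = +83.2778°C.
Final Celsius temperature: -75.1111 + 83.2778 = 8.1667°C.
In kelvin: 8.1667 + 273.15 = 281.32 K.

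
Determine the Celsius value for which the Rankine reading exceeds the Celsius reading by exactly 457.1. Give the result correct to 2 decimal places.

Let C be the Celsius reading. The Rankine reading is R = 1.8·C + 491.67.
Require R - C = 457.1: (0.8)·C + 491.67 = 457.1.
C = (457.1 - 491.67) / (0.8) = -43.21.

-43.21°C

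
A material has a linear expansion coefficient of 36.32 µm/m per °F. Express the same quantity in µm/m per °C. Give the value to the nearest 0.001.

The quantity depends on a temperature interval, so only the ratio of degree sizes applies; the offset between the scales is irrelevant.
A change of 1°C is a change of 1.8°F, so per °C the value is 36.32 × 1.8 = 65.376.

65.376 µm/m per °C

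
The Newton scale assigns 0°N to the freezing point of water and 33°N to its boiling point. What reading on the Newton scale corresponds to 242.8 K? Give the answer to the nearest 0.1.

First in Celsius: 242.8 - 273.15 = -30.3500°C.
Linearly onto the Newton scale: 0 + (-30.3500 / 100) × (33 - 0) = -10.0°N.

-10.0°N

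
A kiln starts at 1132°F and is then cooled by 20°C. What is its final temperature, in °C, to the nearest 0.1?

591.1°C

Initial temperature in Celsius: (1132 - 32) × 5/9 = 611.1111°C.
Final Celsius temperature: 611.1111 - 20.0000 = 591.1111°C.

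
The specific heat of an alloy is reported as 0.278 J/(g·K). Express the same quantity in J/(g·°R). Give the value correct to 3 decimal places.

Since only a temperature interval is involved, the additive offset between the scales drops out.
A change of 1°R is a change of 5/9 K, so per °R the value is 0.278 × 5/9 = 0.154.

0.154 J/(g·°R)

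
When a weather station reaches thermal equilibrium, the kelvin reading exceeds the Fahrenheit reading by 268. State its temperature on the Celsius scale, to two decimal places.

Let x be the Fahrenheit reading; then the kelvin reading is 5/9·x + 255.372.
(5/9·x + 255.372) - x = 268  ⇒  (-4/9)·x = 12.6278  ⇒  x = -28.4125°F.
In Celsius: (-28.4125 - 32) × 5/9 = -33.56°C.

-33.56°C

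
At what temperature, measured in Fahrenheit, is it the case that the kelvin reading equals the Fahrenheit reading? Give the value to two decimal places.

574.59°F

Let F be the Fahrenheit reading. The kelvin reading is K = 5/9·F + 255.372.
Set K = F: 5/9·F + 255.372 = F.
(-4/9)·F = -255.372  ⇒  F = 574.59.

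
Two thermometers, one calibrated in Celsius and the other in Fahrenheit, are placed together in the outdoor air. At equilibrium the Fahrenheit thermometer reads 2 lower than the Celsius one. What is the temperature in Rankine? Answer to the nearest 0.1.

Let x be the Celsius reading; then the Fahrenheit reading is 1.8·x + 32.
(1.8·x + 32) - x = -2  ⇒  (0.8)·x = -34  ⇒  x = -42.5000°C.
In Rankine: -42.5000 × 1.8 + 491.67 = 415.2°R.

415.2°R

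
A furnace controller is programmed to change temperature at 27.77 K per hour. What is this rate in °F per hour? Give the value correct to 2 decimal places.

Since only a temperature interval is involved, the additive offset between the scales drops out.
A change of 1 K is a change of 1.8°F, so 27.77 × 1.8 = 49.99.

49.99 °F/hour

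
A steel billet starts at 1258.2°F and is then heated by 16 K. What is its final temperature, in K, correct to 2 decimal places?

Initial temperature in Celsius: (1258.2 - 32) × 5/9 = 681.2222°C.
The 16 K change is an interval; Kelvin and Celsius degrees are the same size, so ΔC = +16°C.
Final Celsius temperature: 681.2222 + 16.0000 = 697.2222°C.
In kelvin: 697.2222 + 273.15 = 970.37 K.

970.37 K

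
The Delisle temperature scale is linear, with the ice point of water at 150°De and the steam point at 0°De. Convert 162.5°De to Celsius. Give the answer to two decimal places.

Linear interpolation between the fixed points: C = (162.5 - 150) × 100 / (0 - 150) = -8.3333°C.

-8.33°C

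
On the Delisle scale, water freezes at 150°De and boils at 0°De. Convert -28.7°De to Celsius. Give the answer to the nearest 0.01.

119.13°C

Linear interpolation between the fixed points: C = (-28.7 - 150) × 100 / (0 - 150) = 119.1333°C.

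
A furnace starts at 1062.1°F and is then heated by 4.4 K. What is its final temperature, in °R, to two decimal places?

Initial temperature in Celsius: (1062.1 - 32) × 5/9 = 572.2778°C.
The 4.4 K change is an interval; Kelvin and Celsius degrees are the same size, so ΔC = +4.4°C.
Final Celsius temperature: 572.2778 + 4.4000 = 576.6778°C.
In Rankine: 576.6778 × 1.8 + 491.67 = 1529.69°R.

1529.69°R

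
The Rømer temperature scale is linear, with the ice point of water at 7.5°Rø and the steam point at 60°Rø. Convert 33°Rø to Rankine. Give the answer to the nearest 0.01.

Linear interpolation between the fixed points: C = (33 - 7.5) × 100 / (60 - 7.5) = 48.5714°C.
Then 48.5714 × 1.8 + 491.67 = 579.10°R.

579.10°R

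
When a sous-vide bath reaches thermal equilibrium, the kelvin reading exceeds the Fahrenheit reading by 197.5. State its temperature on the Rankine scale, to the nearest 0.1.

589.9°R

Let x be the Fahrenheit reading; then the kelvin reading is 5/9·x + 255.372.
(5/9·x + 255.372) - x = 197.5  ⇒  (-4/9)·x = -57.8722  ⇒  x = 130.2125°F.
In Celsius: (130.2125 - 32) × 5/9 = 54.5625°C.
In Rankine: 54.5625 × 1.8 + 491.67 = 589.9°R.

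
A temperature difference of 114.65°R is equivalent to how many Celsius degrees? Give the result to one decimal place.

63.7°C

An interval of 1°R corresponds to 5/9°C.
114.65 × 5/9 = 63.7.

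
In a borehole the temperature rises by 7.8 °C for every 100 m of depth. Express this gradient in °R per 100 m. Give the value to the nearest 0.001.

The quantity depends on a temperature interval, so only the ratio of degree sizes applies; the offset between the scales is irrelevant.
A change of 1°C is a change of 1.8°R, so 7.8 × 1.8 = 14.040.

14.040 °R/100 m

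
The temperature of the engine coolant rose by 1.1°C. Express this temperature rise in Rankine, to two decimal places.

1.98°R

Only the scale ratio 1.8 matters for a change in temperature.
1.1 × 1.8 = 1.98.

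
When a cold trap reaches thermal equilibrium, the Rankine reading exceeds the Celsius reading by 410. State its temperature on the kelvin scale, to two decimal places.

171.06 K

Let x be the Rankine reading; then the Celsius reading is 5/9·x - 273.15.
(5/9·x - 273.15) - x = -410  ⇒  (-4/9)·x = -136.85  ⇒  x = 307.9125°R.
In Celsius: (307.9125 - 491.67) × 5/9 = -102.0875°C.
In kelvin: -102.0875 + 273.15 = 171.06 K.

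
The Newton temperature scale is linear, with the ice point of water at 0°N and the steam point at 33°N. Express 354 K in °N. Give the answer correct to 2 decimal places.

26.68°N

First in Celsius: 354 - 273.15 = 80.8500°C.
Linearly onto the Newton scale: 0 + (80.8500 / 100) × (33 - 0) = 26.68°N.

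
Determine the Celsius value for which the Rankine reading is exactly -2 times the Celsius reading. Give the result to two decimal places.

Let C be the Celsius reading. The Rankine reading is R = 1.8·C + 491.67.
Require R = -2·C: 1.8·C + 491.67 = -2·C.
(3.8)·C = -491.67  ⇒  C = -129.39.

-129.39°C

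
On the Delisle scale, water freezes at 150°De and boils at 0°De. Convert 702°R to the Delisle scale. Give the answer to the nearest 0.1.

-25.3°De

First in Celsius: (702 - 491.67) × 5/9 = 116.8500°C.
Linearly onto the Delisle scale: 150 + (116.8500 / 100) × (0 - 150) = -25.3°De.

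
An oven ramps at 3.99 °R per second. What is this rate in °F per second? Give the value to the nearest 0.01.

3.99 °F/second

The quantity depends on a temperature interval, so only the ratio of degree sizes applies; the offset between the scales is irrelevant.
A change of 1°R is a change of 1°F, so 3.99 × 1 = 3.99.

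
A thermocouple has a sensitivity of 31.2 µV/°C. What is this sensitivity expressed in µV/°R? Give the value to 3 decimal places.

17.333 µV/°R

The quantity depends on a temperature interval, so only the ratio of degree sizes applies; the offset between the scales is irrelevant.
A change of 1°R is a change of 5/9°C, so per °R the value is 31.2 × 5/9 = 17.333.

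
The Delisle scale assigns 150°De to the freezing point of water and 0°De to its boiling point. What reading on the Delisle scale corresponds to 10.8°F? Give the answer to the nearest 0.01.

167.67°De

First in Celsius: (10.8 - 32) × 5/9 = -11.7778°C.
Linearly onto the Delisle scale: 150 + (-11.7778 / 100) × (0 - 150) = 167.67°De.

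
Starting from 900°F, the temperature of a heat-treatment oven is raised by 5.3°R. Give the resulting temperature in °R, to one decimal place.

Initial temperature in Celsius: (900 - 32) × 5/9 = 482.2222°C.
The 5.3°R change is an interval, so only the factor 5/9 applies: +5.3 × 5/9 = +2.9444°C.
Final Celsius temperature: 482.2222 + 2.9444 = 485.1667°C.
In Rankine: 485.1667 × 1.8 + 491.67 = 1365.0°R.

1365.0°R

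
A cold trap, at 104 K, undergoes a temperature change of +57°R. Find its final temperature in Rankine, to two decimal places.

244.20°R

Initial temperature in Celsius: 104 - 273.15 = -169.1500°C.
The 57°R change is an interval, so only the factor 5/9 applies: +57 × 5/9 = +31.6667°C.
Final Celsius temperature: -169.1500 + 31.6667 = -137.4833°C.
In Rankine: -137.4833 × 1.8 + 491.67 = 244.20°R.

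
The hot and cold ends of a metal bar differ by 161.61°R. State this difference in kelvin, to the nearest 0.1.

89.8 K

For a temperature interval the offset drops out; only the factor 5/9 applies.
161.61 × 5/9 = 89.8.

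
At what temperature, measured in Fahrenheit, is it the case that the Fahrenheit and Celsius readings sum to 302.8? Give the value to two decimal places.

206.09°F

Let F be the Fahrenheit reading. The Celsius reading is C = 5/9·F - 17.7778.
Require F + C = 302.8: (14/9)·F - 17.7778 = 302.8.
F = (302.8 + 17.7778) / (14/9) = 206.09.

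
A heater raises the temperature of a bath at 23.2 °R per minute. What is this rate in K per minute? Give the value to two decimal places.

The quantity depends on a temperature interval, so only the ratio of degree sizes applies; the offset between the scales is irrelevant.
A change of 1°R is a change of 5/9 K, so 23.2 × 5/9 = 12.89.

12.89 K/minute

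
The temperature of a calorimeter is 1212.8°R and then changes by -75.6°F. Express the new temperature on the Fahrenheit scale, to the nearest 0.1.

677.5°F

Initial temperature in Celsius: (1212.8 - 491.67) × 5/9 = 400.6278°C.
The 75.6°F change is an interval, so only the factor 5/9 applies: -75.6 × 5/9 = -42.0000°C.
Final Celsius temperature: 400.6278 - 42.0000 = 358.6278°C.
In Fahrenheit: 358.6278 × 1.8 + 32 = 677.5°F.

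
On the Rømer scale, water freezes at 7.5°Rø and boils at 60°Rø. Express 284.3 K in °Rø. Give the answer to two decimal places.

13.35°Rø

First in Celsius: 284.3 - 273.15 = 11.1500°C.
Linearly onto the Rømer scale: 7.5 + (11.1500 / 100) × (60 - 7.5) = 13.35°Rø.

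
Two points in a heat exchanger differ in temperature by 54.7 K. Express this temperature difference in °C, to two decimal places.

Kelvin and Celsius degrees are the same size, so the interval is unchanged: 54.70.

54.70°C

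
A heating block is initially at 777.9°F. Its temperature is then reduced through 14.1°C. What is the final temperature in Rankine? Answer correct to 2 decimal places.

Initial temperature in Celsius: (777.9 - 32) × 5/9 = 414.3889°C.
Final Celsius temperature: 414.3889 - 14.1000 = 400.2889°C.
In Rankine: 400.2889 × 1.8 + 491.67 = 1212.19°R.

1212.19°R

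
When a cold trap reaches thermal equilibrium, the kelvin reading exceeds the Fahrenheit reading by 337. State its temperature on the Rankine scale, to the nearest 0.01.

Let x be the kelvin reading; then the Fahrenheit reading is 1.8·x - 459.67.
(1.8·x - 459.67) - x = -337  ⇒  (0.8)·x = 122.67  ⇒  x = 153.3375 K.
In Celsius: 153.3375 - 273.15 = -119.8125°C.
In Rankine: -119.8125 × 1.8 + 491.67 = 276.01°R.

276.01°R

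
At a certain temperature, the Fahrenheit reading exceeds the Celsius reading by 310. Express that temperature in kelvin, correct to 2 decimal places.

620.65 K

Let x be the Celsius reading; then the Fahrenheit reading is 1.8·x + 32.
(1.8·x + 32) - x = 310  ⇒  (0.8)·x = 278  ⇒  x = 347.5000°C.
In kelvin: 347.5000 + 273.15 = 620.65 K.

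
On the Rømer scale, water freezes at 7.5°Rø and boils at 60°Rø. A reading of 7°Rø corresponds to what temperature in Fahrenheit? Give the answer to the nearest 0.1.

Linear interpolation between the fixed points: C = (7 - 7.5) × 100 / (60 - 7.5) = -0.9524°C.
Then -0.9524 × 1.8 + 32 = 30.3°F.

30.3°F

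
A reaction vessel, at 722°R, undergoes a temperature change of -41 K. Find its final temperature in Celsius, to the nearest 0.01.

86.96°C

Initial temperature in Celsius: (722 - 491.67) × 5/9 = 127.9611°C.
The 41 K change is an interval; Kelvin and Celsius degrees are the same size, so ΔC = -41°C.
Final Celsius temperature: 127.9611 - 41.0000 = 86.9611°C.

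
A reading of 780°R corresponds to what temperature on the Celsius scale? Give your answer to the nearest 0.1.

160.2°C

In Celsius: (780 - 491.67) × 5/9 = 160.1833°C.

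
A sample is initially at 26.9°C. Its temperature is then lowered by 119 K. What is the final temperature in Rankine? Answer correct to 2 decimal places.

The 119 K change is an interval; Kelvin and Celsius degrees are the same size, so ΔC = -119°C.
Final Celsius temperature: 26.9000 - 119.0000 = -92.1000°C.
In Rankine: -92.1000 × 1.8 + 491.67 = 325.89°R.

325.89°R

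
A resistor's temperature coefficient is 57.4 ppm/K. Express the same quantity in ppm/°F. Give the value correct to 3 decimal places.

31.889 ppm/°F

The quantity depends on a temperature interval, so only the ratio of degree sizes applies; the offset between the scales is irrelevant.
A change of 1°F is a change of 5/9 K, so per °F the value is 57.4 × 5/9 = 31.889.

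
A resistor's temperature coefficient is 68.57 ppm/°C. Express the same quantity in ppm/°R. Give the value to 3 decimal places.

38.094 ppm/°R

The quantity depends on a temperature interval, so only the ratio of degree sizes applies; the offset between the scales is irrelevant.
A change of 1°R is a change of 5/9°C, so per °R the value is 68.57 × 5/9 = 38.094.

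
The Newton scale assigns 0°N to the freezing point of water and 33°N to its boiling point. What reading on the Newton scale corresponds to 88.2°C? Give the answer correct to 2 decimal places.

Linearly onto the Newton scale: 0 + (88.2000 / 100) × (33 - 0) = 29.11°N.

29.11°N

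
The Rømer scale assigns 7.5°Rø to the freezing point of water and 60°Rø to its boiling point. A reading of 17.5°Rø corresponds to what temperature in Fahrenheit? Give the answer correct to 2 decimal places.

Linear interpolation between the fixed points: C = (17.5 - 7.5) × 100 / (60 - 7.5) = 19.0476°C.
Then 19.0476 × 1.8 + 32 = 66.29°F.

66.29°F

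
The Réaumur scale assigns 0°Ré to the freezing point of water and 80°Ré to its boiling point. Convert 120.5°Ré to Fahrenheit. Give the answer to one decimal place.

Linear interpolation between the fixed points: C = (120.5 - 0) × 100 / (80 - 0) = 150.6250°C.
Then 150.6250 × 1.8 + 32 = 303.1°F.

303.1°F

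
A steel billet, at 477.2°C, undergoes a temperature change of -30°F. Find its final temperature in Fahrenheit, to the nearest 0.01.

860.96°F

The 30°F change is an interval, so only the factor 5/9 applies: -30 × 5/9 = -16.6667°C.
Final Celsius temperature: 477.2000 - 16.6667 = 460.5333°C.
In Fahrenheit: 460.5333 × 1.8 + 32 = 860.96°F.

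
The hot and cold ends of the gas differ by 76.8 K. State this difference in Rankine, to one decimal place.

Only the scale ratio 1.8 matters for a change in temperature.
76.8 × 1.8 = 138.2.

138.2°R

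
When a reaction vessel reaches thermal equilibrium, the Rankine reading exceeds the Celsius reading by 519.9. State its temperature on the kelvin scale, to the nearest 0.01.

Let x be the Celsius reading; then the Rankine reading is 1.8·x + 491.67.
(1.8·x + 491.67) - x = 519.9  ⇒  (0.8)·x = 28.23  ⇒  x = 35.2875°C.
In kelvin: 35.2875 + 273.15 = 308.44 K.

308.44 K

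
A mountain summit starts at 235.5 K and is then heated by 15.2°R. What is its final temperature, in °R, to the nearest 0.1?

439.1°R

Initial temperature in Celsius: 235.5 - 273.15 = -37.6500°C.
The 15.2°R change is an interval, so only the factor 5/9 applies: +15.2 × 5/9 = +8.4444°C.
Final Celsius temperature: -37.6500 + 8.4444 = -29.2056°C.
In Rankine: -29.2056 × 1.8 + 491.67 = 439.1°R.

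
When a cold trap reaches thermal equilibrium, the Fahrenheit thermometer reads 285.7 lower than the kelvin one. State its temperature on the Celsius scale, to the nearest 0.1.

Let x be the kelvin reading; then the Fahrenheit reading is 1.8·x - 459.67.
(1.8·x - 459.67) - x = -285.7  ⇒  (0.8)·x = 173.97  ⇒  x = 217.4625 K.
In Celsius: 217.4625 - 273.15 = -55.7°C.

-55.7°C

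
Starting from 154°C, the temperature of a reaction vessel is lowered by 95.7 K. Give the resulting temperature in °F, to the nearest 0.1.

136.9°F

The 95.7 K change is an interval; Kelvin and Celsius degrees are the same size, so ΔC = -95.7°C.
Final Celsius temperature: 154.0000 - 95.7000 = 58.3000°C.
In Fahrenheit: 58.3000 × 1.8 + 32 = 136.9°F.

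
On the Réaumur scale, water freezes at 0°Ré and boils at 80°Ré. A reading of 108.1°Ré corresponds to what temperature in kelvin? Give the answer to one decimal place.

Linear interpolation between the fixed points: C = (108.1 - 0) × 100 / (80 - 0) = 135.1250°C.
Then 135.1250 + 273.15 = 408.3 K.

408.3 K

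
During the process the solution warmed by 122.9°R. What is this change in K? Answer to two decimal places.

68.28 K

For a temperature interval the offset drops out; only the factor 5/9 applies.
122.9 × 5/9 = 68.28.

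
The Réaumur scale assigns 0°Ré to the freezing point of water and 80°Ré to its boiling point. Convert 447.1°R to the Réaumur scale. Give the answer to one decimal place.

First in Celsius: (447.1 - 491.67) × 5/9 = -24.7611°C.
Linearly onto the Réaumur scale: 0 + (-24.7611 / 100) × (80 - 0) = -19.8°Ré.

-19.8°Ré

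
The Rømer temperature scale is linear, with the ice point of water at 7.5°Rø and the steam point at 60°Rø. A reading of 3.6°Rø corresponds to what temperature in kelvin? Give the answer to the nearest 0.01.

265.72 K

Linear interpolation between the fixed points: C = (3.6 - 7.5) × 100 / (60 - 7.5) = -7.4286°C.
Then -7.4286 + 273.15 = 265.72 K.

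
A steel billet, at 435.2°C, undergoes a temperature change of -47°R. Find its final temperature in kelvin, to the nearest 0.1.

682.2 K

The 47°R change is an interval, so only the factor 5/9 applies: -47 × 5/9 = -26.1111°C.
Final Celsius temperature: 435.2000 - 26.1111 = 409.0889°C.
In kelvin: 409.0889 + 273.15 = 682.2 K.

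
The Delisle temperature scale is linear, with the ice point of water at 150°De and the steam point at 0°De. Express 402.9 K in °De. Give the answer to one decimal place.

-44.6°De

First in Celsius: 402.9 - 273.15 = 129.7500°C.
Linearly onto the Delisle scale: 150 + (129.7500 / 100) × (0 - 150) = -44.6°De.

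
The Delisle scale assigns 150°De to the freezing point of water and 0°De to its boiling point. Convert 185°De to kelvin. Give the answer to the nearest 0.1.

249.8 K

Linear interpolation between the fixed points: C = (185 - 150) × 100 / (0 - 150) = -23.3333°C.
Then -23.3333 + 273.15 = 249.8 K.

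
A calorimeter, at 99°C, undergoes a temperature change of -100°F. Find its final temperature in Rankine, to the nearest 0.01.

The 100°F change is an interval, so only the factor 5/9 applies: -100 × 5/9 = -55.5556°C.
Final Celsius temperature: 99.0000 - 55.5556 = 43.4444°C.
In Rankine: 43.4444 × 1.8 + 491.67 = 569.87°R.

569.87°R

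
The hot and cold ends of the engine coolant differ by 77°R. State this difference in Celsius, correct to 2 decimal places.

42.78°C

Only the scale ratio 5/9 matters for a change in temperature.
77 × 5/9 = 42.78.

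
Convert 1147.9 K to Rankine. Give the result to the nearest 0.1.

2066.2°R

In Celsius: 1147.9 - 273.15 = 874.7500°C.
In Rankine: 874.7500 × 1.8 + 491.67 = 2066.2°R.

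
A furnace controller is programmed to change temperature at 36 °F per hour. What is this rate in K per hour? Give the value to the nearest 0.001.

20.000 K/hour

The quantity depends on a temperature interval, so only the ratio of degree sizes applies; the offset between the scales is irrelevant.
A change of 1°F is a change of 5/9 K, so 36 × 5/9 = 20.000.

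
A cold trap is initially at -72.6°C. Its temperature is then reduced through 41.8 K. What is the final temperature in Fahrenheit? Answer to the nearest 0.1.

The 41.8 K change is an interval; Kelvin and Celsius degrees are the same size, so ΔC = -41.8°C.
Final Celsius temperature: -72.6000 - 41.8000 = -114.4000°C.
In Fahrenheit: -114.4000 × 1.8 + 32 = -173.9°F.

-173.9°F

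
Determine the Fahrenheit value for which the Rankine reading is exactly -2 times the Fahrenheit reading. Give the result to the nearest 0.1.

-153.2°F

Let F be the Fahrenheit reading. The Rankine reading is R = 1·F + 459.67.
Require R = -2·F: 1·F + 459.67 = -2·F.
(3)·F = -459.67  ⇒  F = -153.2.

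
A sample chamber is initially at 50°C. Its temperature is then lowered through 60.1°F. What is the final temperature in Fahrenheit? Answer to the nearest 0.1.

61.9°F

The 60.1°F change is an interval, so only the factor 5/9 applies: -60.1 × 5/9 = -33.3889°C.
Final Celsius temperature: 50.0000 - 33.3889 = 16.6111°C.
In Fahrenheit: 16.6111 × 1.8 + 32 = 61.9°F.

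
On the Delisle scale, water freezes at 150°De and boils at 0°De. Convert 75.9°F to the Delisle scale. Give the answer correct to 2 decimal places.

113.42°De

First in Celsius: (75.9 - 32) × 5/9 = 24.3889°C.
Linearly onto the Delisle scale: 150 + (24.3889 / 100) × (0 - 150) = 113.42°De.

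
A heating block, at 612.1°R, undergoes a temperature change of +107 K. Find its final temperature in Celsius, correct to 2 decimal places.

173.91°C

Initial temperature in Celsius: (612.1 - 491.67) × 5/9 = 66.9056°C.
The 107 K change is an interval; Kelvin and Celsius degrees are the same size, so ΔC = +107°C.
Final Celsius temperature: 66.9056 + 107.0000 = 173.9056°C.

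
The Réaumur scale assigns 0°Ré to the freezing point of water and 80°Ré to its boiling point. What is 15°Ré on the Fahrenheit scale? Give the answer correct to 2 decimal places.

65.75°F

Linear interpolation between the fixed points: C = (15 - 0) × 100 / (80 - 0) = 18.7500°C.
Then 18.7500 × 1.8 + 32 = 65.75°F.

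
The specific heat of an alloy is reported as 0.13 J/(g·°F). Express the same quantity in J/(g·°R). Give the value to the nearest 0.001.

The quantity depends on a temperature interval, so only the ratio of degree sizes applies; the offset between the scales is irrelevant.
A change of 1°R is a change of 1°F, so per °R the value is 0.13 × 1 = 0.130.

0.130 J/(g·°R)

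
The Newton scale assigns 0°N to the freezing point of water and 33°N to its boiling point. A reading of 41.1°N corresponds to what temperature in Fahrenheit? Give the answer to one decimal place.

Linear interpolation between the fixed points: C = (41.1 - 0) × 100 / (33 - 0) = 124.5455°C.
Then 124.5455 × 1.8 + 32 = 256.2°F.

256.2°F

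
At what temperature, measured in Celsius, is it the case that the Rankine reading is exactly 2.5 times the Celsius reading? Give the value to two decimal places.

Let C be the Celsius reading. The Rankine reading is R = 1.8·C + 491.67.
Require R = 2.5·C: 1.8·C + 491.67 = 2.5·C.
(-0.7)·C = -491.67  ⇒  C = 702.39.

702.39°C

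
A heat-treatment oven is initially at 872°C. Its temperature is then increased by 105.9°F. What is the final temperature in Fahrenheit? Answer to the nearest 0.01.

The 105.9°F change is an interval, so only the factor 5/9 applies: +105.9 × 5/9 = +58.8333°C.
Final Celsius temperature: 872.0000 + 58.8333 = 930.8333°C.
In Fahrenheit: 930.8333 × 1.8 + 32 = 1707.50°F.

1707.50°F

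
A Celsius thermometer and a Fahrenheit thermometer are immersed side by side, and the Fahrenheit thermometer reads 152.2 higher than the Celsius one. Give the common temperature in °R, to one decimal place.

762.1°R

Let x be the Celsius reading; then the Fahrenheit reading is 1.8·x + 32.
(1.8·x + 32) - x = 152.2  ⇒  (0.8)·x = 120.2  ⇒  x = 150.2500°C.
In Rankine: 150.2500 × 1.8 + 491.67 = 762.1°R.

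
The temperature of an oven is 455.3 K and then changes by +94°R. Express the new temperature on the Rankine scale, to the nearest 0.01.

913.54°R

Initial temperature in Celsius: 455.3 - 273.15 = 182.1500°C.
The 94°R change is an interval, so only the factor 5/9 applies: +94 × 5/9 = +52.2222°C.
Final Celsius temperature: 182.1500 + 52.2222 = 234.3722°C.
In Rankine: 234.3722 × 1.8 + 491.67 = 913.54°R.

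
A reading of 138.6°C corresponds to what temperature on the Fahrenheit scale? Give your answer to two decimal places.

In Fahrenheit: 138.6000 × 1.8 + 32 = 281.48°F.

281.48°F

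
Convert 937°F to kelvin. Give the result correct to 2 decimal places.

In Celsius: (937 - 32) × 5/9 = 502.7778°C.
In kelvin: 502.7778 + 273.15 = 775.93 K.

775.93 K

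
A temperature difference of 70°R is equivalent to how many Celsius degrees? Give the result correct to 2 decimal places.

An interval of 1°R corresponds to 5/9°C.
70 × 5/9 = 38.89.

38.89°C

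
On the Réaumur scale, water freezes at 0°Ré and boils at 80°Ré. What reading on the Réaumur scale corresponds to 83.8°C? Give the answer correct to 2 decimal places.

Linearly onto the Réaumur scale: 0 + (83.8000 / 100) × (80 - 0) = 67.04°Ré.

67.04°Ré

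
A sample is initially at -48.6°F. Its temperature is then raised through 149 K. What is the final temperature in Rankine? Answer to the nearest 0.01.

679.27°R

Initial temperature in Celsius: (-48.6 - 32) × 5/9 = -44.7778°C.
The 149 K change is an interval; Kelvin and Celsius degrees are the same size, so ΔC = +149°C.
Final Celsius temperature: -44.7778 + 149.0000 = 104.2222°C.
In Rankine: 104.2222 × 1.8 + 491.67 = 679.27°R.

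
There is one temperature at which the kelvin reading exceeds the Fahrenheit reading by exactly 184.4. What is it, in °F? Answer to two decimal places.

Let F be the Fahrenheit reading. The kelvin reading is K = 5/9·F + 255.372.
Require K - F = 184.4: (-4/9)·F + 255.372 = 184.4.
F = (184.4 - 255.372) / (-4/9) = 159.69.

159.69°F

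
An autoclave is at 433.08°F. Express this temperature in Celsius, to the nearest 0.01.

In Celsius: (433.08 - 32) × 5/9 = 222.8222°C.

222.82°C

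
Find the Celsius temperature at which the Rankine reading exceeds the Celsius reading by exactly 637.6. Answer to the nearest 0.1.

Let C be the Celsius reading. The Rankine reading is R = 1.8·C + 491.67.
Require R - C = 637.6: (0.8)·C + 491.67 = 637.6.
C = (637.6 - 491.67) / (0.8) = 182.4.

182.4°C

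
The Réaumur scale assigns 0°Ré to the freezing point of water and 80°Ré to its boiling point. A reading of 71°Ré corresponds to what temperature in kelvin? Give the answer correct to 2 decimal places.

361.90 K

Linear interpolation between the fixed points: C = (71 - 0) × 100 / (80 - 0) = 88.7500°C.
Then 88.7500 + 273.15 = 361.90 K.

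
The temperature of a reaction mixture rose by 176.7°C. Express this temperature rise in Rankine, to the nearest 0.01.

318.06°R

Only the scale ratio 1.8 matters for a change in temperature.
176.7 × 1.8 = 318.06.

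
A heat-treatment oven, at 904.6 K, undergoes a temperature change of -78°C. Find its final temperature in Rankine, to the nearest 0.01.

1487.88°R

Initial temperature in Celsius: 904.6 - 273.15 = 631.4500°C.
Final Celsius temperature: 631.4500 - 78.0000 = 553.4500°C.
In Rankine: 553.4500 × 1.8 + 491.67 = 1487.88°R.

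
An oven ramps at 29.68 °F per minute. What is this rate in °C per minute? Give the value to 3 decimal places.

16.489 °C/minute

Since only a temperature interval is involved, the additive offset between the scales drops out.
A change of 1°F is a change of 5/9°C, so 29.68 × 5/9 = 16.489.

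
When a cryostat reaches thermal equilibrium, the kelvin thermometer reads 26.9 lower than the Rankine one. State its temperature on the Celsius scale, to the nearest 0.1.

Let x be the Rankine reading; then the kelvin reading is 5/9·x.
(5/9·x) - x = -26.9  ⇒  (-4/9)·x = -26.9  ⇒  x = 60.5250°R.
In Celsius: (60.525 - 491.67) × 5/9 = -239.5°C.

-239.5°C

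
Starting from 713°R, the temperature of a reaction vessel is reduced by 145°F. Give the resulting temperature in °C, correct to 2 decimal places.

Initial temperature in Celsius: (713 - 491.67) × 5/9 = 122.9611°C.
The 145°F change is an interval, so only the factor 5/9 applies: -145 × 5/9 = -80.5556°C.
Final Celsius temperature: 122.9611 - 80.5556 = 42.4056°C.

42.41°C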